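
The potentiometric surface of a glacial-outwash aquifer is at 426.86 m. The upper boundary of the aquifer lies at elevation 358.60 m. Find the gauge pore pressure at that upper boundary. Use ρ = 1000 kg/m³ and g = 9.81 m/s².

P ≈ 670 kPa

Pressure head at the aquifer top: ψ = h − z = 426.86 − 358.60 = 68.26 m.
P = ρgψ = 1000 × 9.81 × 68.26 = 669631 Pa ≈ 670 kPa.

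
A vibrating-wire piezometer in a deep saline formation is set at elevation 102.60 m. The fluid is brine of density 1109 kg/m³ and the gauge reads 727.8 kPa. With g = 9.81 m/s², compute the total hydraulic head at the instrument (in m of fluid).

h ≈ 169.50 m

ψ = P/(ρg) = 727.8×1000 / (1109 × 9.81) = 66.90 m.
h = z + ψ = 102.60 + 66.90 = 169.50 m.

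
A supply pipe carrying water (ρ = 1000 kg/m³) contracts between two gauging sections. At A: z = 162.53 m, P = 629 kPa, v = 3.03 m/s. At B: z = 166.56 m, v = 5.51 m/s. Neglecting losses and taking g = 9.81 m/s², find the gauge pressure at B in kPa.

P₂ ≈ 579 kPa

Pressure head at A: ψ₁ = P₁/(ρg) = 629×1000 / (1000 × 9.81) = 64.12 m.
Velocity heads: v₁²/2g = 3.03²/19.62 = 0.468 m; v₂²/2g = 5.51²/19.62 = 1.547 m.
Total head H = z₁ + ψ₁ + v₁²/2g = 162.53 + 64.12 + 0.468 = 227.12 m.
ψ₂ = H − z₂ − v₂²/2g = 227.12 − 166.56 − 1.547 = 59.01 m.
P₂ = ρgψ₂ = 1000 × 9.81 × 59.01 ≈ 579 kPa.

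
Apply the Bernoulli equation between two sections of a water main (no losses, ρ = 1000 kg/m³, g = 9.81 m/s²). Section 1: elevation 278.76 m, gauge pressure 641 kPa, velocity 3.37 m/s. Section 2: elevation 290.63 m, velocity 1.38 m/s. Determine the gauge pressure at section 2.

P₂ ≈ 529 kPa

Pressure head at 1: ψ₁ = P₁/(ρg) = 641×1000 / (1000 × 9.81) = 65.34 m.
Velocity heads: v₁²/2g = 3.37²/19.62 = 0.579 m; v₂²/2g = 1.38²/19.62 = 0.097 m.
Total head H = z₁ + ψ₁ + v₁²/2g = 278.76 + 65.34 + 0.579 = 344.68 m.
ψ₂ = H − z₂ − v₂²/2g = 344.68 − 290.63 − 0.097 = 53.95 m.
P₂ = ρgψ₂ = 1000 × 9.81 × 53.95 ≈ 529 kPa.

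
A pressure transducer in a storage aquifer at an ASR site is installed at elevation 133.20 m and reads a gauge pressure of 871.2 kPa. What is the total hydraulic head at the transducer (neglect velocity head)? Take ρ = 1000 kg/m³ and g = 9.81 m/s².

h ≈ 222.01 m

ψ = P/(ρg) = 871.2×1000 / (1000 × 9.81) = 88.81 m.
h = z + ψ = 133.20 + 88.81 = 222.01 m.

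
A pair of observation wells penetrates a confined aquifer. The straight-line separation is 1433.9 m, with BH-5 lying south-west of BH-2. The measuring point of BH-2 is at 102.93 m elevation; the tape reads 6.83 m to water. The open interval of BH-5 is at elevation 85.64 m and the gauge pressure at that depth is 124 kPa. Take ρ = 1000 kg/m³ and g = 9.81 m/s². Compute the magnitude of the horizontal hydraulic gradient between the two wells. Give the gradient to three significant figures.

i ≈ 0.00152

Total head at BH-2: h = 102.93 − 6.83 = 96.10 m.
Pressure head at BH-5: ψ = P/(ρg) = 124×1000 / (1000 × 9.81) = 12.64 m.
Total head at BH-5: h = z + ψ = 85.64 + 12.64 = 98.28 m.
Head difference: h(BH-2) − h(BH-5) = 96.10 − 98.28 = -2.18 m.
Hydraulic gradient: i = |Δh| / L = 2.18 / 1433.9 = 0.00152.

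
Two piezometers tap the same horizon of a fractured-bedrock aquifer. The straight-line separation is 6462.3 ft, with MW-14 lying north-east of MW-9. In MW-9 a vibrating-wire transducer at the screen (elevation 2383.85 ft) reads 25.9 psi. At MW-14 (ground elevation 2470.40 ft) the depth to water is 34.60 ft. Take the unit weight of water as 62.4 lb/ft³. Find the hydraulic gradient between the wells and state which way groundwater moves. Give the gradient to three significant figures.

Pressure head at MW-9: ψ = 144·P/γ = 144 × 25.9 / 62.4 = 59.77 ft.
Total head at MW-9: h = z + ψ = 2383.85 + 59.77 = 2443.62 ft.
Total head at MW-14: h = 2470.40 − 34.60 = 2435.80 ft.
Head difference: h(MW-9) − h(MW-14) = 2443.62 − 2435.80 = 7.82 ft.
Hydraulic gradient: i = |Δh| / L = 7.82 / 6462.3 = 0.00121.
Flow is from higher to lower head: from MW-9 toward MW-14, i.e. toward the north-east.

i ≈ 0.00121; groundwater flows toward the north-east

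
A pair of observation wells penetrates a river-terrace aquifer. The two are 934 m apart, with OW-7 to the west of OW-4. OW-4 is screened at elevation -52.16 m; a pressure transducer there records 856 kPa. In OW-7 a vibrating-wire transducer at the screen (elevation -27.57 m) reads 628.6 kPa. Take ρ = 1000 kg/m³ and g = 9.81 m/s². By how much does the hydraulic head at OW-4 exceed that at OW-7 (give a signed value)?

Pressure head at OW-4: ψ = P/(ρg) = 856×1000 / (1000 × 9.81) = 87.26 m.
Total head at OW-4: h = z + ψ = -52.16 + 87.26 = 35.10 m.
Pressure head at OW-7: ψ = P/(ρg) = 628.6×1000 / (1000 × 9.81) = 64.08 m.
Total head at OW-7: h = z + ψ = -27.57 + 64.08 = 36.51 m.
Head difference: h(OW-4) − h(OW-7) = 35.10 − 36.51 = -1.41 m.

Δh ≈ -1.41 m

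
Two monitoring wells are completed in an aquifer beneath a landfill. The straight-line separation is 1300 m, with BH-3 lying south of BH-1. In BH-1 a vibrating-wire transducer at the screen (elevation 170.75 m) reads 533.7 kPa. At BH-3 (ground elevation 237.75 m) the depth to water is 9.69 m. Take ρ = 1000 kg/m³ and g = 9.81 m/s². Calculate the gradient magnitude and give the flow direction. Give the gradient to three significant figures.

Pressure head at BH-1: ψ = P/(ρg) = 533.7×1000 / (1000 × 9.81) = 54.40 m.
Total head at BH-1: h = z + ψ = 170.75 + 54.40 = 225.15 m.
Total head at BH-3: h = 237.75 − 9.69 = 228.06 m.
Head difference: h(BH-1) − h(BH-3) = 225.15 − 228.06 = -2.91 m.
Hydraulic gradient: i = |Δh| / L = 2.91 / 1300 = 0.00224.
Flow is from higher to lower head: from BH-3 toward BH-1, i.e. toward the north.

i ≈ 0.00224; groundwater flows toward the north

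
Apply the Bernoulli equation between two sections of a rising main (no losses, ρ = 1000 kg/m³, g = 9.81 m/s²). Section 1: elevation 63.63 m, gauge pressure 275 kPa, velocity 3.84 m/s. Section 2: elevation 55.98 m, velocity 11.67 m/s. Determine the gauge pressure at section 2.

P₂ ≈ 289 kPa

Pressure head at 1: ψ₁ = P₁/(ρg) = 275×1000 / (1000 × 9.81) = 28.03 m.
Velocity heads: v₁²/2g = 3.84²/19.62 = 0.752 m; v₂²/2g = 11.67²/19.62 = 6.941 m.
Total head H = z₁ + ψ₁ + v₁²/2g = 63.63 + 28.03 + 0.752 = 92.41 m.
ψ₂ = H − z₂ − v₂²/2g = 92.41 − 55.98 − 6.941 = 29.49 m.
P₂ = ρgψ₂ = 1000 × 9.81 × 29.49 ≈ 289 kPa.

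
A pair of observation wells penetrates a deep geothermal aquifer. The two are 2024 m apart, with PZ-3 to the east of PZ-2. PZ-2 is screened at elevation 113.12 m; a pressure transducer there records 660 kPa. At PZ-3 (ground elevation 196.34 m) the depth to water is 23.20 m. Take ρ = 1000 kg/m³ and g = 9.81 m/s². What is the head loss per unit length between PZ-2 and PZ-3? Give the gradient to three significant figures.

i ≈ 0.00359 m/m

Pressure head at PZ-2: ψ = P/(ρg) = 660×1000 / (1000 × 9.81) = 67.28 m.
Total head at PZ-2: h = z + ψ = 113.12 + 67.28 = 180.40 m.
Total head at PZ-3: h = 196.34 − 23.20 = 173.14 m.
Head difference: h(PZ-2) − h(PZ-3) = 180.40 − 173.14 = 7.26 m.
Hydraulic gradient: i = |Δh| / L = 7.26 / 2024 = 0.00359.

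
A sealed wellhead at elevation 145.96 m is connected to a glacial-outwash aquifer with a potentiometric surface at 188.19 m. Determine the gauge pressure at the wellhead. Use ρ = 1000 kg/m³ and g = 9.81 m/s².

P ≈ 414 kPa

Head above the cap: Δh = 188.19 − 145.96 = 42.23 m.
P = ρgΔh = 1000 × 9.81 × 42.23 = 414276 Pa ≈ 414 kPa.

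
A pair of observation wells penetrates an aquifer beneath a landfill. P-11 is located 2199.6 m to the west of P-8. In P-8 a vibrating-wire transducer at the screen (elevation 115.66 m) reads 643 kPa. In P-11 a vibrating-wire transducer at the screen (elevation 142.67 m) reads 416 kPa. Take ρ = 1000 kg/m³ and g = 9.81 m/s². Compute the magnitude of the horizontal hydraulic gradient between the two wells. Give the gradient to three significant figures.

Pressure head at P-8: ψ = P/(ρg) = 643×1000 / (1000 × 9.81) = 65.55 m.
Total head at P-8: h = z + ψ = 115.66 + 65.55 = 181.21 m.
Pressure head at P-11: ψ = P/(ρg) = 416×1000 / (1000 × 9.81) = 42.41 m.
Total head at P-11: h = z + ψ = 142.67 + 42.41 = 185.08 m.
Head difference: h(P-8) − h(P-11) = 181.21 − 185.08 = -3.87 m.
Hydraulic gradient: i = |Δh| / L = 3.87 / 2199.6 = 0.00176.

i ≈ 0.00176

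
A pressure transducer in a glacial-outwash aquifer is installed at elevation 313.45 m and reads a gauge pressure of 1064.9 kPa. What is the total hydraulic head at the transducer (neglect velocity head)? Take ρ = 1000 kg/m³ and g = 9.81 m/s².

h ≈ 422.00 m

ψ = P/(ρg) = 1064.9×1000 / (1000 × 9.81) = 108.55 m.
h = z + ψ = 313.45 + 108.55 = 422.00 m.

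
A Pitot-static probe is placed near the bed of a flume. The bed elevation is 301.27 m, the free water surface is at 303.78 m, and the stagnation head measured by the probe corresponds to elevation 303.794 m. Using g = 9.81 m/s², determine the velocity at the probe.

Near the bed, under hydrostatic conditions, the piezometric head (z + ψ) equals the free-surface elevation, 303.78 m.
Velocity head = total − piezometric = 303.794 − 303.78 = 0.014 m.
v = √(2g·h_v) = √(2 × 9.81 × 0.014) = 0.524 m/s.

v ≈ 0.524 m/s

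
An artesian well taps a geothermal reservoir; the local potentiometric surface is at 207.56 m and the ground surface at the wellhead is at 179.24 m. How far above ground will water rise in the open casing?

≈ 28.32 m above ground

Water rises to the potentiometric surface, so the rise above ground = 207.56 − 179.24 = 28.32 m.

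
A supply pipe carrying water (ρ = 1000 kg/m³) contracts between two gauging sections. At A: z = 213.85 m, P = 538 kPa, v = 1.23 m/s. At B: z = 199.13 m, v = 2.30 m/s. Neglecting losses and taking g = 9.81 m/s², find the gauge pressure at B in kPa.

P₂ ≈ 681 kPa

Pressure head at A: ψ₁ = P₁/(ρg) = 538×1000 / (1000 × 9.81) = 54.84 m.
Velocity heads: v₁²/2g = 1.23²/19.62 = 0.077 m; v₂²/2g = 2.30²/19.62 = 0.270 m.
Total head H = z₁ + ψ₁ + v₁²/2g = 213.85 + 54.84 + 0.077 = 268.77 m.
ψ₂ = H − z₂ − v₂²/2g = 268.77 − 199.13 − 0.270 = 69.37 m.
P₂ = ρgψ₂ = 1000 × 9.81 × 69.37 ≈ 681 kPa.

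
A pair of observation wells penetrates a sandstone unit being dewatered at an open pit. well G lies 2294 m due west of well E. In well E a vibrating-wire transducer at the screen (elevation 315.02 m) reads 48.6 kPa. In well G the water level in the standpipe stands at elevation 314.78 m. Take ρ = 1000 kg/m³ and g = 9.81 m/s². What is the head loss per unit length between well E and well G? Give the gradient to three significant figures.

Pressure head at well E: ψ = P/(ρg) = 48.6×1000 / (1000 × 9.81) = 4.95 m.
Total head at well E: h = z + ψ = 315.02 + 4.95 = 319.97 m.
Total head at well G: h = 314.78 m (water level in the piezometer is the total head).
Head difference: h(well E) − h(well G) = 319.97 − 314.78 = 5.19 m.
Hydraulic gradient: i = |Δh| / L = 5.19 / 2294 = 0.00226.

i ≈ 0.00226 m/m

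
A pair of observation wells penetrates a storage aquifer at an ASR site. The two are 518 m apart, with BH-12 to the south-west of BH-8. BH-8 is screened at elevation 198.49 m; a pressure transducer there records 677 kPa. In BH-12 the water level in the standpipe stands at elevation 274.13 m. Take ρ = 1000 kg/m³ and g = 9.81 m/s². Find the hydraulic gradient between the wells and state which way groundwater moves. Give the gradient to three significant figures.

i ≈ 0.0128; groundwater flows toward the north-east

Pressure head at BH-8: ψ = P/(ρg) = 677×1000 / (1000 × 9.81) = 69.01 m.
Total head at BH-8: h = z + ψ = 198.49 + 69.01 = 267.50 m.
Total head at BH-12: h = 274.13 m (water level in the piezometer is the total head).
Head difference: h(BH-8) − h(BH-12) = 267.50 − 274.13 = -6.63 m.
Hydraulic gradient: i = |Δh| / L = 6.63 / 518 = 0.0128.
Flow is from higher to lower head: from BH-12 toward BH-8, i.e. toward the north-east.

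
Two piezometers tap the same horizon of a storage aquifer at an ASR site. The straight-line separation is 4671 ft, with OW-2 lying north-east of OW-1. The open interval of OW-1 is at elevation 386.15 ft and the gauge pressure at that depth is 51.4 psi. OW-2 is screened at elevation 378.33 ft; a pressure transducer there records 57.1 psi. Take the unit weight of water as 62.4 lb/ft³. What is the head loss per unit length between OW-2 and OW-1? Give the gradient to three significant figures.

Pressure head at OW-1: ψ = 144·P/γ = 144 × 51.4 / 62.4 = 118.62 ft.
Total head at OW-1: h = z + ψ = 386.15 + 118.62 = 504.77 ft.
Pressure head at OW-2: ψ = 144·P/γ = 144 × 57.1 / 62.4 = 131.77 ft.
Total head at OW-2: h = z + ψ = 378.33 + 131.77 = 510.10 ft.
Head difference: h(OW-1) − h(OW-2) = 504.77 − 510.10 = -5.33 ft.
Hydraulic gradient: i = |Δh| / L = 5.33 / 4671 = 0.00114.

i ≈ 0.00114 ft/ft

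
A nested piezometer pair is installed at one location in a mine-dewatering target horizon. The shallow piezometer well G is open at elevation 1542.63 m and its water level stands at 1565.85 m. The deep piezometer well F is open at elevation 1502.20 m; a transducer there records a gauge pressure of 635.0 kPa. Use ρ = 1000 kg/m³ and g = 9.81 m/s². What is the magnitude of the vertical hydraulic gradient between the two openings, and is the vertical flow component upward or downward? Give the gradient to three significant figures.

Total head at well G: h = 1565.85 m (water level in the standpipe).
Pressure head at well F: ψ = P/(ρg) = 635.0×1000 / (1000 × 9.81) = 64.73 m.
Total head at well F: h = z + ψ = 1502.20 + 64.73 = 1566.93 m.
Δh = h(well G) − h(well F) = 1565.85 − 1566.93 = -1.08 m.
Vertical separation Δz = 1542.63 − 1502.20 = 40.43 m.
|i_v| = |Δh| / Δz = 1.08 / 40.43 = 0.0267.
Head is higher in the deep piezometer, so vertical flow is upward (discharge condition).

|i_v| ≈ 0.0267; vertical flow is upward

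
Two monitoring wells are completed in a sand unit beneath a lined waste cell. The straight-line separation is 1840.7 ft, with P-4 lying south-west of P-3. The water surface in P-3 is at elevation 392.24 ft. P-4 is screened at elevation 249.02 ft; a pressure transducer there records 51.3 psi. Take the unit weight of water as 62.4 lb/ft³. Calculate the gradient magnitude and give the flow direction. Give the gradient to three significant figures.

Total head at P-3: h = 392.24 ft (water level in the piezometer is the total head).
Pressure head at P-4: ψ = 144·P/γ = 144 × 51.3 / 62.4 = 118.38 ft.
Total head at P-4: h = z + ψ = 249.02 + 118.38 = 367.40 ft.
Head difference: h(P-3) − h(P-4) = 392.24 − 367.40 = 24.84 ft.
Hydraulic gradient: i = |Δh| / L = 24.84 / 1840.7 = 0.0135.
Flow is from higher to lower head: from P-3 toward P-4, i.e. toward the south-west.

i ≈ 0.0135; groundwater flows toward the south-west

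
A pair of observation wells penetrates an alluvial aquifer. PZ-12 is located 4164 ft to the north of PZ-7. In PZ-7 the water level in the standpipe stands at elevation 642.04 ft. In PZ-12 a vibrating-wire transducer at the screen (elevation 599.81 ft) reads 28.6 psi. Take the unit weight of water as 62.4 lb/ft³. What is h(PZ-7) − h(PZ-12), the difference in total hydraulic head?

Total head at PZ-7: h = 642.04 ft (water level in the piezometer is the total head).
Pressure head at PZ-12: ψ = 144·P/γ = 144 × 28.6 / 62.4 = 66.00 ft.
Total head at PZ-12: h = z + ψ = 599.81 + 66.00 = 665.81 ft.
Head difference: h(PZ-7) − h(PZ-12) = 642.04 − 665.81 = -23.77 ft.

Δh ≈ -23.77 ft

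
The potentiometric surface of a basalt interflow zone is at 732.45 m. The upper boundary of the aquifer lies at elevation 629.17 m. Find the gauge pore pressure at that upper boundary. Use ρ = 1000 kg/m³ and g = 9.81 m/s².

P ≈ 1010 kPa

Pressure head at the aquifer top: ψ = h − z = 732.45 − 629.17 = 103.28 m.
P = ρgψ = 1000 × 9.81 × 103.28 = 1013177 Pa ≈ 1010 kPa.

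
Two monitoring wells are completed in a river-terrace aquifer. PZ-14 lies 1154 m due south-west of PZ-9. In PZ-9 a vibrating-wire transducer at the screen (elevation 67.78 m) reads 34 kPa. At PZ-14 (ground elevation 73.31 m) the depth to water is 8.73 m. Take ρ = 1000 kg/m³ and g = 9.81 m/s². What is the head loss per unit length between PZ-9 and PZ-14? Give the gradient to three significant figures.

Pressure head at PZ-9: ψ = P/(ρg) = 34×1000 / (1000 × 9.81) = 3.47 m.
Total head at PZ-9: h = z + ψ = 67.78 + 3.47 = 71.25 m.
Total head at PZ-14: h = 73.31 − 8.73 = 64.58 m.
Head difference: h(PZ-9) − h(PZ-14) = 71.25 − 64.58 = 6.67 m.
Hydraulic gradient: i = |Δh| / L = 6.67 / 1154 = 0.00578.

i ≈ 0.00578 m/m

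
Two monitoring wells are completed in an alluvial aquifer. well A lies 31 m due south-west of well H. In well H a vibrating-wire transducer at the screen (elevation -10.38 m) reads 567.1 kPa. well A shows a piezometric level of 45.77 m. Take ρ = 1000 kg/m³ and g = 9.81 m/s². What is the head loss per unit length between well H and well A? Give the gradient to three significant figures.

i ≈ 0.0535 m/m

Pressure head at well H: ψ = P/(ρg) = 567.1×1000 / (1000 × 9.81) = 57.81 m.
Total head at well H: h = z + ψ = -10.38 + 57.81 = 47.43 m.
Total head at well A: h = 45.77 m (water level in the piezometer is the total head).
Head difference: h(well H) − h(well A) = 47.43 − 45.77 = 1.66 m.
Hydraulic gradient: i = |Δh| / L = 1.66 / 31 = 0.0535.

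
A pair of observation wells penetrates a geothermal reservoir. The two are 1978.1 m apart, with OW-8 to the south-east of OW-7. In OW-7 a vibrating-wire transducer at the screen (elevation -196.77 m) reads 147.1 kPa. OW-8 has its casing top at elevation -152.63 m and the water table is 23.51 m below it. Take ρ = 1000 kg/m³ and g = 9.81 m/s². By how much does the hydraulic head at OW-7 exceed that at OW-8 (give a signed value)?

Δh ≈ -5.64 m

Pressure head at OW-7: ψ = P/(ρg) = 147.1×1000 / (1000 × 9.81) = 14.99 m.
Total head at OW-7: h = z + ψ = -196.77 + 14.99 = -181.78 m.
Total head at OW-8: h = -152.63 − 23.51 = -176.14 m.
Head difference: h(OW-7) − h(OW-8) = -181.78 − (-176.14) = -5.64 m.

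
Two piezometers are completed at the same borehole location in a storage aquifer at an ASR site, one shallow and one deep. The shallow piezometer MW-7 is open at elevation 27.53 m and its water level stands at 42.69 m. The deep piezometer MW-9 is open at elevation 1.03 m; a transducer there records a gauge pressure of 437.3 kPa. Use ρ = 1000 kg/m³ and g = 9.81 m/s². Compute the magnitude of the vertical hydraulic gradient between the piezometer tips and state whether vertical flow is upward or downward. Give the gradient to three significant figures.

Total head at MW-7: h = 42.69 m (water level in the standpipe).
Pressure head at MW-9: ψ = P/(ρg) = 437.3×1000 / (1000 × 9.81) = 44.58 m.
Total head at MW-9: h = z + ψ = 1.03 + 44.58 = 45.61 m.
Δh = h(MW-7) − h(MW-9) = 42.69 − 45.61 = -2.92 m.
Vertical separation Δz = 27.53 − 1.03 = 26.50 m.
|i_v| = |Δh| / Δz = 2.92 / 26.50 = 0.110.
Head is higher in the deep piezometer, so vertical flow is upward (discharge condition).

|i_v| ≈ 0.110; vertical flow is upward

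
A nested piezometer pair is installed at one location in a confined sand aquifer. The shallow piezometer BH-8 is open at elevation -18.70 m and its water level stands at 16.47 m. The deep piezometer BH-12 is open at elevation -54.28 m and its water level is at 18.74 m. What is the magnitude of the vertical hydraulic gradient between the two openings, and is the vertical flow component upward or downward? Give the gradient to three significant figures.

|i_v| ≈ 0.0638; vertical flow is upward

Total head at BH-8: h = 16.47 m (water level in the standpipe).
Total head at BH-12: h = 18.74 m.
Δh = h(BH-8) − h(BH-12) = 16.47 − 18.74 = -2.27 m.
Vertical separation Δz = -18.70 − (-54.28) = 35.58 m.
|i_v| = |Δh| / Δz = 2.27 / 35.58 = 0.0638.
Head is higher in the deep piezometer, so vertical flow is upward (discharge condition).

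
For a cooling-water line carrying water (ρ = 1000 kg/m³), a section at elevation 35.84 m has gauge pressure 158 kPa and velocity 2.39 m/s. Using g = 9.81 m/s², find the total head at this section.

Pressure head ψ = P/(ρg) = 158×1000 / (1000 × 9.81) = 16.11 m.
Velocity head = v²/(2g) = 2.39² / (2 × 9.81) = 0.291 m.
h = z + ψ + v²/(2g) = 35.84 + 16.11 + 0.291 = 52.24 m.

h ≈ 52.24 m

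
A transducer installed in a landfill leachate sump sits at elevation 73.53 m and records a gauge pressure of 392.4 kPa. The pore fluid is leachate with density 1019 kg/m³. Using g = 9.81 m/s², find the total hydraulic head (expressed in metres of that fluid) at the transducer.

ψ = P/(ρg) = 392.4×1000 / (1019 × 9.81) = 39.25 m.
h = z + ψ = 73.53 + 39.25 = 112.78 m.

h ≈ 112.78 m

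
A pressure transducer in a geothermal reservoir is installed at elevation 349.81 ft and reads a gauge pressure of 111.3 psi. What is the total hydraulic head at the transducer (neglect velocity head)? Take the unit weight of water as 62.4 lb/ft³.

h ≈ 606.66 ft

ψ = 144·P/γ = 144 × 111.3 / 62.4 = 256.85 ft.
h = z + ψ = 349.81 + 256.85 = 606.66 ft.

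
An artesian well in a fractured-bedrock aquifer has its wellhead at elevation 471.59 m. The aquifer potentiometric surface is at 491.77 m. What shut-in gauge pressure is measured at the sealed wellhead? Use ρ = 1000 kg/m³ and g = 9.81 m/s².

Head above the cap: Δh = 491.77 − 471.59 = 20.18 m.
P = ρgΔh = 1000 × 9.81 × 20.18 = 197966 Pa ≈ 198 kPa.

P ≈ 198 kPa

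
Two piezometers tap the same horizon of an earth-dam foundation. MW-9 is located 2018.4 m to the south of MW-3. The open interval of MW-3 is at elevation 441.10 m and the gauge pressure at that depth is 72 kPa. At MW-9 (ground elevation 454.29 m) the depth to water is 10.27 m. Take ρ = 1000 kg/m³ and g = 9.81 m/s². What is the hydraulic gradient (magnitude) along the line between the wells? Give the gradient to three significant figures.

Pressure head at MW-3: ψ = P/(ρg) = 72×1000 / (1000 × 9.81) = 7.34 m.
Total head at MW-3: h = z + ψ = 441.10 + 7.34 = 448.44 m.
Total head at MW-9: h = 454.29 − 10.27 = 444.02 m.
Head difference: h(MW-3) − h(MW-9) = 448.44 − 444.02 = 4.42 m.
Hydraulic gradient: i = |Δh| / L = 4.42 / 2018.4 = 0.00219.

i ≈ 0.00219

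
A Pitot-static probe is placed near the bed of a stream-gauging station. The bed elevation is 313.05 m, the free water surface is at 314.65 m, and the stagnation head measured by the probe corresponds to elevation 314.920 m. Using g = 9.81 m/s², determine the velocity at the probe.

Near the bed, under hydrostatic conditions, the piezometric head (z + ψ) equals the free-surface elevation, 314.65 m.
Velocity head = total − piezometric = 314.920 − 314.65 = 0.270 m.
v = √(2g·h_v) = √(2 × 9.81 × 0.270) = 2.30 m/s.

v ≈ 2.30 m/s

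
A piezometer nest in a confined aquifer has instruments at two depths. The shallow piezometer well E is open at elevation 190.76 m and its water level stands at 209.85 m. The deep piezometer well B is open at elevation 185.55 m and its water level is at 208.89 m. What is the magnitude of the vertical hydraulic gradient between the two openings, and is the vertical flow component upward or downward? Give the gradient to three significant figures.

|i_v| ≈ 0.184; vertical flow is downward

Total head at well E: h = 209.85 m (water level in the standpipe).
Total head at well B: h = 208.89 m.
Δh = h(well E) − h(well B) = 209.85 − 208.89 = 0.96 m.
Vertical separation Δz = 190.76 − 185.55 = 5.21 m.
|i_v| = |Δh| / Δz = 0.96 / 5.21 = 0.184.
Head is higher in the shallow piezometer, so vertical flow is downward (recharge condition).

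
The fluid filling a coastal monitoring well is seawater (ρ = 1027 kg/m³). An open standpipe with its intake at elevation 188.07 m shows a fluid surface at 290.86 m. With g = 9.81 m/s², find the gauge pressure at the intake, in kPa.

P ≈ 1040 kPa

Pressure head ψ = h − z = 290.86 − 188.07 = 102.79 m.
P = ρgψ = 1027 × 9.81 × 102.79 = 1035596 Pa ≈ 1040 kPa.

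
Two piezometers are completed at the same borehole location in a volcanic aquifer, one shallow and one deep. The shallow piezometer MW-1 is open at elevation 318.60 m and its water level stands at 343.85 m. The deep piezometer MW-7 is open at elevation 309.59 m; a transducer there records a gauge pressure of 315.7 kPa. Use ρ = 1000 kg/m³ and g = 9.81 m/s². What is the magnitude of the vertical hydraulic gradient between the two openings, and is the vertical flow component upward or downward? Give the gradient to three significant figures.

|i_v| ≈ 0.231; vertical flow is downward

Total head at MW-1: h = 343.85 m (water level in the standpipe).
Pressure head at MW-7: ψ = P/(ρg) = 315.7×1000 / (1000 × 9.81) = 32.18 m.
Total head at MW-7: h = z + ψ = 309.59 + 32.18 = 341.77 m.
Δh = h(MW-1) − h(MW-7) = 343.85 − 341.77 = 2.08 m.
Vertical separation Δz = 318.60 − 309.59 = 9.01 m.
|i_v| = |Δh| / Δz = 2.08 / 9.01 = 0.231.
Head is higher in the shallow piezometer, so vertical flow is downward (recharge condition).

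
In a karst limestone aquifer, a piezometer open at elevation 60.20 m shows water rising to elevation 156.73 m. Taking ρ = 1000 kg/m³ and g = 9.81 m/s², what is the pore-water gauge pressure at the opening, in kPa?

P ≈ 947 kPa

Pressure head ψ = h − z = 156.73 − 60.20 = 96.53 m.
P = ρgψ = 1000 × 9.81 × 96.53 = 946959 Pa ≈ 947 kPa.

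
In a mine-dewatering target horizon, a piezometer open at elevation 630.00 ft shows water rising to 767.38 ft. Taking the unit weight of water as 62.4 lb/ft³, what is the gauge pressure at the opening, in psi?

P ≈ 59.5 psi

Pressure head ψ = h − z = 767.38 − 630.00 = 137.38 ft.
P = γ·ψ / 144 = 62.4 × 137.38 / 144 = 59.5 psi.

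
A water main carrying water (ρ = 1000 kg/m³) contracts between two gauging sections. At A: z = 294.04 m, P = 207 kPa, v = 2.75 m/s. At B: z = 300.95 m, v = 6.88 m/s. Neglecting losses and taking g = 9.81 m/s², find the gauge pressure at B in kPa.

P₂ ≈ 119 kPa

Pressure head at A: ψ₁ = P₁/(ρg) = 207×1000 / (1000 × 9.81) = 21.10 m.
Velocity heads: v₁²/2g = 2.75²/19.62 = 0.385 m; v₂²/2g = 6.88²/19.62 = 2.413 m.
Total head H = z₁ + ψ₁ + v₁²/2g = 294.04 + 21.10 + 0.385 = 315.53 m.
ψ₂ = H − z₂ − v₂²/2g = 315.53 − 300.95 − 2.413 = 12.17 m.
P₂ = ρgψ₂ = 1000 × 9.81 × 12.17 ≈ 119 kPa.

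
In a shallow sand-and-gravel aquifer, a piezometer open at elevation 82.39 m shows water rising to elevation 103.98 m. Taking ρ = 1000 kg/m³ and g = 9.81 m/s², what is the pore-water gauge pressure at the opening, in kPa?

Pressure head ψ = h − z = 103.98 − 82.39 = 21.59 m.
P = ρgψ = 1000 × 9.81 × 21.59 = 211798 Pa ≈ 212 kPa.

P ≈ 212 kPa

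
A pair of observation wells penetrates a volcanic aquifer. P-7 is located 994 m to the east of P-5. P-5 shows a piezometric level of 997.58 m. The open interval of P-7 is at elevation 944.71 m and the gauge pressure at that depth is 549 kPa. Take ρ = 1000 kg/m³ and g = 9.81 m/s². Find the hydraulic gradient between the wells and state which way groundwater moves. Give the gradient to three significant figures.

Total head at P-5: h = 997.58 m (water level in the piezometer is the total head).
Pressure head at P-7: ψ = P/(ρg) = 549×1000 / (1000 × 9.81) = 55.96 m.
Total head at P-7: h = z + ψ = 944.71 + 55.96 = 1000.67 m.
Head difference: h(P-5) − h(P-7) = 997.58 − 1000.67 = -3.09 m.
Hydraulic gradient: i = |Δh| / L = 3.09 / 994 = 0.00311.
Flow is from higher to lower head: from P-7 toward P-5, i.e. toward the west.

i ≈ 0.00311; groundwater flows toward the west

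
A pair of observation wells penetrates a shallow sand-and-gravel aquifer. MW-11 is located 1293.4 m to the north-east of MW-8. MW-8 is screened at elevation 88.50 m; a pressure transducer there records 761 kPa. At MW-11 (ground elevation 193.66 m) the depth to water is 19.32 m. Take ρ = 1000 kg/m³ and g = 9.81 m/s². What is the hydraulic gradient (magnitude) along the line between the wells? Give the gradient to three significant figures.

Pressure head at MW-8: ψ = P/(ρg) = 761×1000 / (1000 × 9.81) = 77.57 m.
Total head at MW-8: h = z + ψ = 88.50 + 77.57 = 166.07 m.
Total head at MW-11: h = 193.66 − 19.32 = 174.34 m.
Head difference: h(MW-8) − h(MW-11) = 166.07 − 174.34 = -8.27 m.
Hydraulic gradient: i = |Δh| / L = 8.27 / 1293.4 = 0.00639.

i ≈ 0.00639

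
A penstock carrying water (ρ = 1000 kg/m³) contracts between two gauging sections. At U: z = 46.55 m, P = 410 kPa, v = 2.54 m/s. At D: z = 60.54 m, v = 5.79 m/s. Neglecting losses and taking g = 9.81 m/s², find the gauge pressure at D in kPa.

P₂ ≈ 259 kPa

Pressure head at U: ψ₁ = P₁/(ρg) = 410×1000 / (1000 × 9.81) = 41.79 m.
Velocity heads: v₁²/2g = 2.54²/19.62 = 0.329 m; v₂²/2g = 5.79²/19.62 = 1.709 m.
Total head H = z₁ + ψ₁ + v₁²/2g = 46.55 + 41.79 + 0.329 = 88.67 m.
ψ₂ = H − z₂ − v₂²/2g = 88.67 − 60.54 − 1.709 = 26.42 m.
P₂ = ρgψ₂ = 1000 × 9.81 × 26.42 ≈ 259 kPa.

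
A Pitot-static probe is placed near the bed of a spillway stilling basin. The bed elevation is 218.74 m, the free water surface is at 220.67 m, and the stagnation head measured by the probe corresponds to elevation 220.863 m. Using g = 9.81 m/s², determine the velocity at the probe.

v ≈ 1.95 m/s

Near the bed, under hydrostatic conditions, the piezometric head (z + ψ) equals the free-surface elevation, 220.67 m.
Velocity head = total − piezometric = 220.863 − 220.67 = 0.193 m.
v = √(2g·h_v) = √(2 × 9.81 × 0.193) = 1.95 m/s.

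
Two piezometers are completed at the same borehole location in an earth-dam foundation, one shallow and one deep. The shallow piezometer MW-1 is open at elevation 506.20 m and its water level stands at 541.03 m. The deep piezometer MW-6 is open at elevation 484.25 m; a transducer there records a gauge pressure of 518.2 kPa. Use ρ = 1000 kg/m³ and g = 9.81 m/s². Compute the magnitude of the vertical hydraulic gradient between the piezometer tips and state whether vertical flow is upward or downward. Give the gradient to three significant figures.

Total head at MW-1: h = 541.03 m (water level in the standpipe).
Pressure head at MW-6: ψ = P/(ρg) = 518.2×1000 / (1000 × 9.81) = 52.82 m.
Total head at MW-6: h = z + ψ = 484.25 + 52.82 = 537.07 m.
Δh = h(MW-1) − h(MW-6) = 541.03 − 537.07 = 3.96 m.
Vertical separation Δz = 506.20 − 484.25 = 21.95 m.
|i_v| = |Δh| / Δz = 3.96 / 21.95 = 0.180.
Head is higher in the shallow piezometer, so vertical flow is downward (recharge condition).

|i_v| ≈ 0.180; vertical flow is downward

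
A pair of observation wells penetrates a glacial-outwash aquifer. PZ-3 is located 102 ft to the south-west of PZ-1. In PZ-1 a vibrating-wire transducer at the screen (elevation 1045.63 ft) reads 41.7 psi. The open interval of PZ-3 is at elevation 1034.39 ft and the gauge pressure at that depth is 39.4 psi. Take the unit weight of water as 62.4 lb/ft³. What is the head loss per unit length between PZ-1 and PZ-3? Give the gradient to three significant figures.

i ≈ 0.162 ft/ft

Pressure head at PZ-1: ψ = 144·P/γ = 144 × 41.7 / 62.4 = 96.23 ft.
Total head at PZ-1: h = z + ψ = 1045.63 + 96.23 = 1141.86 ft.
Pressure head at PZ-3: ψ = 144·P/γ = 144 × 39.4 / 62.4 = 90.92 ft.
Total head at PZ-3: h = z + ψ = 1034.39 + 90.92 = 1125.31 ft.
Head difference: h(PZ-1) − h(PZ-3) = 1141.86 − 1125.31 = 16.55 ft.
Hydraulic gradient: i = |Δh| / L = 16.55 / 102 = 0.162.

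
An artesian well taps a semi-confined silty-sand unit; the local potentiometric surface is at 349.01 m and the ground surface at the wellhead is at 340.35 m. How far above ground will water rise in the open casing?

≈ 8.66 m above ground

Water rises to the potentiometric surface, so the rise above ground = 349.01 − 340.35 = 8.66 m.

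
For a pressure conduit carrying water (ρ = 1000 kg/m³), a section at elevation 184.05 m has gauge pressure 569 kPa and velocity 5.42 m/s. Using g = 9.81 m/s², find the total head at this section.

h ≈ 243.55 m

Pressure head ψ = P/(ρg) = 569×1000 / (1000 × 9.81) = 58.00 m.
Velocity head = v²/(2g) = 5.42² / (2 × 9.81) = 1.497 m.
h = z + ψ + v²/(2g) = 184.05 + 58.00 + 1.497 = 243.55 m.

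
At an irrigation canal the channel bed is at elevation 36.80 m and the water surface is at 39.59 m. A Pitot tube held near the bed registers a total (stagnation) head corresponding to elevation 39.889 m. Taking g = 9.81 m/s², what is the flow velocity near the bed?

Near the bed, under hydrostatic conditions, the piezometric head (z + ψ) equals the free-surface elevation, 39.59 m.
Velocity head = total − piezometric = 39.889 − 39.59 = 0.299 m.
v = √(2g·h_v) = √(2 × 9.81 × 0.299) = 2.42 m/s.

v ≈ 2.42 m/s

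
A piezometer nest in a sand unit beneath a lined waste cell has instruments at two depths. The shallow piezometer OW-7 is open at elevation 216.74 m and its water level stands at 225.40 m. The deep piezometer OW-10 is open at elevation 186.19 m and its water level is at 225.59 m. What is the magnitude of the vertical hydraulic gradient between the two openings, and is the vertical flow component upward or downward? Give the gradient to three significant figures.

|i_v| ≈ 0.00622; vertical flow is upward

Total head at OW-7: h = 225.40 m (water level in the standpipe).
Total head at OW-10: h = 225.59 m.
Δh = h(OW-7) − h(OW-10) = 225.40 − 225.59 = -0.19 m.
Vertical separation Δz = 216.74 − 186.19 = 30.55 m.
|i_v| = |Δh| / Δz = 0.19 / 30.55 = 0.00622.
Head is higher in the deep piezometer, so vertical flow is upward (discharge condition).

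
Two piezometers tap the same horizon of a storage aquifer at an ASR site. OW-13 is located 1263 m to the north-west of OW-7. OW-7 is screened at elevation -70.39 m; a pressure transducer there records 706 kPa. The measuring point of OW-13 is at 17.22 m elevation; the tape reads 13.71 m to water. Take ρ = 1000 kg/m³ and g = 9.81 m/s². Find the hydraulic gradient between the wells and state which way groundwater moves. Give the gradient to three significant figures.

Pressure head at OW-7: ψ = P/(ρg) = 706×1000 / (1000 × 9.81) = 71.97 m.
Total head at OW-7: h = z + ψ = -70.39 + 71.97 = 1.58 m.
Total head at OW-13: h = 17.22 − 13.71 = 3.51 m.
Head difference: h(OW-7) − h(OW-13) = 1.58 − 3.51 = -1.93 m.
Hydraulic gradient: i = |Δh| / L = 1.93 / 1263 = 0.00153.
Flow is from higher to lower head: from OW-13 toward OW-7, i.e. toward the south-east.

i ≈ 0.00153; groundwater flows toward the south-east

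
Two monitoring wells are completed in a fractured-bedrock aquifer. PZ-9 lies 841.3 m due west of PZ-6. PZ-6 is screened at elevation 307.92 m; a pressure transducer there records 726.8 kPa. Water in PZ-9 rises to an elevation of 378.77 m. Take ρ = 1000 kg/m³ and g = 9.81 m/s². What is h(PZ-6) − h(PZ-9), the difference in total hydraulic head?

Pressure head at PZ-6: ψ = P/(ρg) = 726.8×1000 / (1000 × 9.81) = 74.09 m.
Total head at PZ-6: h = z + ψ = 307.92 + 74.09 = 382.01 m.
Total head at PZ-9: h = 378.77 m (water level in the piezometer is the total head).
Head difference: h(PZ-6) − h(PZ-9) = 382.01 − 378.77 = 3.24 m.

Δh ≈ 3.24 m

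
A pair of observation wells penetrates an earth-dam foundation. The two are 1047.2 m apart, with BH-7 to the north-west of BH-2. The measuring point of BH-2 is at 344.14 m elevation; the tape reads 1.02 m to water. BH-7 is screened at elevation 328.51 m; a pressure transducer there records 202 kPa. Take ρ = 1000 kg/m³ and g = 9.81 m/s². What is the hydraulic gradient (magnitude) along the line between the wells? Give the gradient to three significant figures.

Total head at BH-2: h = 344.14 − 1.02 = 343.12 m.
Pressure head at BH-7: ψ = P/(ρg) = 202×1000 / (1000 × 9.81) = 20.59 m.
Total head at BH-7: h = z + ψ = 328.51 + 20.59 = 349.10 m.
Head difference: h(BH-2) − h(BH-7) = 343.12 − 349.10 = -5.98 m.
Hydraulic gradient: i = |Δh| / L = 5.98 / 1047.2 = 0.00571.

i ≈ 0.00571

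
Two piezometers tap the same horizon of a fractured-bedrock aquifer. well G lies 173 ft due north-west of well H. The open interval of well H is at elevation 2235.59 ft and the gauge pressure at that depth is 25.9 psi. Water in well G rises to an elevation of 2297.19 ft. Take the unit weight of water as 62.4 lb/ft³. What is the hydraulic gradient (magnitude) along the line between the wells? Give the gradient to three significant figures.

i ≈ 0.0106

Pressure head at well H: ψ = 144·P/γ = 144 × 25.9 / 62.4 = 59.77 ft.
Total head at well H: h = z + ψ = 2235.59 + 59.77 = 2295.36 ft.
Total head at well G: h = 2297.19 ft (water level in the piezometer is the total head).
Head difference: h(well H) − h(well G) = 2295.36 − 2297.19 = -1.83 ft.
Hydraulic gradient: i = |Δh| / L = 1.83 / 173 = 0.0106.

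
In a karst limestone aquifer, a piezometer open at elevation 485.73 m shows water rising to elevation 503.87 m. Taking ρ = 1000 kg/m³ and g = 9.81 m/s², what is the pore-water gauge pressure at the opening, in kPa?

P ≈ 178 kPa

Pressure head ψ = h − z = 503.87 − 485.73 = 18.14 m.
P = ρgψ = 1000 × 9.81 × 18.14 = 177953 Pa ≈ 178 kPa.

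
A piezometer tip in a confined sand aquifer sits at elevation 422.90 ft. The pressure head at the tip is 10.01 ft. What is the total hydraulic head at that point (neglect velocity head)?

h ≈ 432.91 ft

h = z + ψ = 422.90 + 10.01 = 432.91 ft.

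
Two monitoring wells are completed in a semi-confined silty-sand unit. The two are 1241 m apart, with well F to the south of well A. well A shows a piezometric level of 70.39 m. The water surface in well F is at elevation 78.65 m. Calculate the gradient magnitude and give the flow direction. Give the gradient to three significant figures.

Total head at well A: h = 70.39 m (water level in the piezometer is the total head).
Total head at well F: h = 78.65 m (water level in the piezometer is the total head).
Head difference: h(well A) − h(well F) = 70.39 − 78.65 = -8.26 m.
Hydraulic gradient: i = |Δh| / L = 8.26 / 1241 = 0.00666.
Flow is from higher to lower head: from well F toward well A, i.e. toward the north.

i ≈ 0.00666; groundwater flows toward the north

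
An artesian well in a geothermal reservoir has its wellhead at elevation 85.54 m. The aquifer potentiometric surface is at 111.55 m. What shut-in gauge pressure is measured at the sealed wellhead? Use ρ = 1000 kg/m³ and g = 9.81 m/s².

P ≈ 255 kPa

Head above the cap: Δh = 111.55 − 85.54 = 26.01 m.
P = ρgΔh = 1000 × 9.81 × 26.01 = 255158 Pa ≈ 255 kPa.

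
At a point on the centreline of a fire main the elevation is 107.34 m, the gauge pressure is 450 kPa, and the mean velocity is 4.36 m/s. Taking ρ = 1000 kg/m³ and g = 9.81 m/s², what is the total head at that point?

Pressure head ψ = P/(ρg) = 450×1000 / (1000 × 9.81) = 45.87 m.
Velocity head = v²/(2g) = 4.36² / (2 × 9.81) = 0.969 m.
h = z + ψ + v²/(2g) = 107.34 + 45.87 + 0.969 = 154.18 m.

h ≈ 154.18 m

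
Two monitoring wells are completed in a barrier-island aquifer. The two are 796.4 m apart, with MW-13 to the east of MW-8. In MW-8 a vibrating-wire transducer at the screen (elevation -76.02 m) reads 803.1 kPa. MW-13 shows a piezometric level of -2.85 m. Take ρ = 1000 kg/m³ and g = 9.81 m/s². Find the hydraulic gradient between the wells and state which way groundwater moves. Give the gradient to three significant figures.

Pressure head at MW-8: ψ = P/(ρg) = 803.1×1000 / (1000 × 9.81) = 81.87 m.
Total head at MW-8: h = z + ψ = -76.02 + 81.87 = 5.85 m.
Total head at MW-13: h = -2.85 m (water level in the piezometer is the total head).
Head difference: h(MW-8) − h(MW-13) = 5.85 − (-2.85) = 8.70 m.
Hydraulic gradient: i = |Δh| / L = 8.70 / 796.4 = 0.0109.
Flow is from higher to lower head: from MW-8 toward MW-13, i.e. toward the east.

i ≈ 0.0109; groundwater flows toward the east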